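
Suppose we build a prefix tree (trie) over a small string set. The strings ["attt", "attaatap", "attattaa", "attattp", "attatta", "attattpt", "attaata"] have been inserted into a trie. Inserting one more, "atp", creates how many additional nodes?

Walking "atp" from the root, the first 2 characters ("at") follow existing edges; "p" is the first miss.
New nodes needed: |"atp"| − 2 = 3 − 2 = 1.

1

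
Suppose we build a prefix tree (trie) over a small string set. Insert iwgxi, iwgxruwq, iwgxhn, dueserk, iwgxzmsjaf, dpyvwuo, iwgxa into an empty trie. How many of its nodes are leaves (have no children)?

A leaf is a node with no children — equivalently, the end of a word that is not a proper prefix of any other stored word.
Those words: "dpyvwuo", "dueserk", "iwgxa", "iwgxhn", "iwgxi", "iwgxruwq", "iwgxzmsjaf"
Leaf count: 7

7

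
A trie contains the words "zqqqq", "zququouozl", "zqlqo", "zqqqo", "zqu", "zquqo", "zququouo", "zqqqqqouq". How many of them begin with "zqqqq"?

Traverse to the node for "zqqqq", then collect every word in that subtree.
Words under "zqqqq": zqqqq, zqqqqqouq
Count: 2

2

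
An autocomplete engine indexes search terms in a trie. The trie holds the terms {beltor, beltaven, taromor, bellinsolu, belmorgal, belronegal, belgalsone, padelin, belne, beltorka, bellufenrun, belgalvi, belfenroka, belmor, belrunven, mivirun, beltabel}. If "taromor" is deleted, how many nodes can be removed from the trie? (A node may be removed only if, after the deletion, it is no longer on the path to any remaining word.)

7

A node on "taromor"'s path can go only if nothing else ends at it or branches off below it.
No other word shares any prefix with "taromor", so all 7 of its nodes go.
Nodes removed: 7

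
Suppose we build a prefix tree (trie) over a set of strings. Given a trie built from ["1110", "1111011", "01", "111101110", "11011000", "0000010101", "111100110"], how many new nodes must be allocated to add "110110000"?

The longest prefix of "110110000" already in the trie is "11011000" (length 8).
Each of the 1 remaining characters creates one node.

1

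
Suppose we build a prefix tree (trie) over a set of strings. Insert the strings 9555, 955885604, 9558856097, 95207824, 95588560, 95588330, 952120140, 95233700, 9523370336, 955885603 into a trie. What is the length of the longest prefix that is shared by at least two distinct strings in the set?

8

Equivalently: take the maximum, over all pairs, of their longest common prefix length.
"95588560" and "955885603" agree on "95588560" (8 characters) before diverging; nothing deeper is shared.
Longest shared-prefix length: 8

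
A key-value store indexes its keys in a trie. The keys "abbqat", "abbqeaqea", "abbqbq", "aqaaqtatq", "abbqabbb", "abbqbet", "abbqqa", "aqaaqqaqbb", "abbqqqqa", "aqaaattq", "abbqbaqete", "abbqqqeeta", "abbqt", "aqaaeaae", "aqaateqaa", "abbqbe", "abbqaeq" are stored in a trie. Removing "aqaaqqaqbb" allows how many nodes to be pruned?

5

After clearing the end-marker at "aqaaqqaqbb", prune upward until reaching a node still needed by another word.
The suffix "qaqbb" (5 nodes) is used only by "aqaaqqaqbb"; the node for "aqaaq" still has the child "t", so pruning stops there.
Nodes removed: 5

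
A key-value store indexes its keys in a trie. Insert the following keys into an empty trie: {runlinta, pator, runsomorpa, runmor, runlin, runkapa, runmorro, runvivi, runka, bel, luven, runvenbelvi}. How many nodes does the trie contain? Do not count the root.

48

For each word, the new-node count is its length minus the longest prefix already in the trie:
  "runlinta" → 8 new (r, u, n, l, i, n, t, a)
  "pator" → 5 new (p, a, t, o, r)
  "runsomorpa" → prefix "run" already present; 7 new (s, o, m, o, r, p, a)
  "runmor" → prefix "run" already present; 3 new (m, o, r)
  "runlin" → prefix "runlin" already present; 0 new (none)
  "runkapa" → prefix "run" already present; 4 new (k, a, p, a)
  "runmorro" → prefix "runmor" already present; 2 new (r, o)
  "runvivi" → prefix "run" already present; 4 new (v, i, v, i)
  "runka" → prefix "runka" already present; 0 new (none)
  "bel" → 3 new (b, e, l)
  "luven" → 5 new (l, u, v, e, n)
  "runvenbelvi" → prefix "runv" already present; 7 new (e, n, b, e, l, v, i)
Total nodes = 8 + 5 + 7 + 3 + 0 + 4 + 2 + 4 + 0 + 3 + 5 + 7 = 48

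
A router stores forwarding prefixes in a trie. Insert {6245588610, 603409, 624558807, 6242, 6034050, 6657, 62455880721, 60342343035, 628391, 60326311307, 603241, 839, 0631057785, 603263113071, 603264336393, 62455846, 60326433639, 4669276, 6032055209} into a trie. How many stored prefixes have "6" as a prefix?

16

Traverse to the node for "6", then collect every word in that subtree.
Words under "6": 6032055209, 603241, 60326311307, 603263113071, 60326433639, 603264336393, 6034050, 603409, 60342343035, 6242, 62455846, 624558807, 62455880721, 6245588610, 628391, 6657
Count: 16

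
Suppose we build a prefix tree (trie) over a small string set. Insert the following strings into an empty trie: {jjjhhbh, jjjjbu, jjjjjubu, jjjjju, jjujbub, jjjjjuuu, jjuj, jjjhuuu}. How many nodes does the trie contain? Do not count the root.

24

For each word, the new-node count is its length minus the longest prefix already in the trie:
  "jjjhhbh" → 7 new (j, j, j, h, h, b, h)
  "jjjjbu" → prefix "jjj" already present; 3 new (j, b, u)
  "jjjjjubu" → prefix "jjjj" already present; 4 new (j, u, b, u)
  "jjjjju" → prefix "jjjjju" already present; 0 new (none)
  "jjujbub" → prefix "jj" already present; 5 new (u, j, b, u, b)
  "jjjjjuuu" → prefix "jjjjju" already present; 2 new (u, u)
  "jjuj" → prefix "jjuj" already present; 0 new (none)
  "jjjhuuu" → prefix "jjjh" already present; 3 new (u, u, u)
Total nodes = 7 + 3 + 4 + 0 + 5 + 2 + 0 + 3 = 24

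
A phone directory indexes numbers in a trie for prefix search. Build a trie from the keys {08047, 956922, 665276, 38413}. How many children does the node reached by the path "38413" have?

The children of the "38413" node are the distinct next characters among strings starting with "38413".
No stored string extends past "38413".
That node has 0 child edges.

0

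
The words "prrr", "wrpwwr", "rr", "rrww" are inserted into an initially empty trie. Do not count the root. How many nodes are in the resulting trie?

Insert word by word; a character creates a node only if that edge doesn't already exist:
  "prrr" → 4 new (p, r, r, r)
  "wrpwwr" → 6 new (w, r, p, w, w, r)
  "rr" → 2 new (r, r)
  "rrww" → prefix "rr" already present; 2 new (w, w)
Total nodes = 4 + 6 + 2 + 2 = 14

14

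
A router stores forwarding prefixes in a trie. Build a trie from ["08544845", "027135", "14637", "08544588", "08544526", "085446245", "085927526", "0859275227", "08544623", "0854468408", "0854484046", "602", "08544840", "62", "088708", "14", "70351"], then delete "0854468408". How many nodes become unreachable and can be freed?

4

Walk "0854468408" from the leaf back toward the root, removing each node that no remaining word uses.
The suffix "8408" (4 nodes) is used only by "0854468408"; the node for "085446" still has the child "2", so pruning stops there.
Nodes removed: 4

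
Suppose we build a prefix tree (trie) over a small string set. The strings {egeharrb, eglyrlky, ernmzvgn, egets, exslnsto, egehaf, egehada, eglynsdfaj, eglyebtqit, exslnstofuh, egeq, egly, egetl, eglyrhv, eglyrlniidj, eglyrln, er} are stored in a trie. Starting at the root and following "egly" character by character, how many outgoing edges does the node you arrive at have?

Follow the path "egly" to its node, then look at its outgoing edges.
Distinct next characters after "egly": e, n, r.
That node has 3 child edges.

3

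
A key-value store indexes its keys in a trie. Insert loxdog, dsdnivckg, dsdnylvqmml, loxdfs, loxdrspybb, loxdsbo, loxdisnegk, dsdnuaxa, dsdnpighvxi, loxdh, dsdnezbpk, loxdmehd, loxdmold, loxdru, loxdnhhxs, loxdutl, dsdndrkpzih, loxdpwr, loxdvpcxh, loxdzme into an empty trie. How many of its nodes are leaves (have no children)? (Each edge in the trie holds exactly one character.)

20

Leaves are exactly the stored words that no other stored word extends.
Those words: "dsdndrkpzih", "dsdnezbpk", "dsdnivckg", "dsdnpighvxi", "dsdnuaxa", "dsdnylvqmml", "loxdfs", "loxdh", "loxdisnegk", "loxdmehd", "loxdmold", "loxdnhhxs", "loxdog", "loxdpwr", "loxdrspybb", "loxdru", "loxdsbo", "loxdutl", "loxdvpcxh", "loxdzme"
Leaf count: 20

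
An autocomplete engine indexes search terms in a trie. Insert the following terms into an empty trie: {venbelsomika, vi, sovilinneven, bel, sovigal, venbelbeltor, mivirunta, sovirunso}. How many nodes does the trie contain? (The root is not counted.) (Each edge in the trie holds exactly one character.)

51

For each word, the new-node count is its length minus the longest prefix already in the trie:
  "venbelsomika" → 12 new (v, e, n, b, e, l, s, o, m, i, k, a)
  "vi" → prefix "v" already present; 1 new (i)
  "sovilinneven" → 12 new (s, o, v, i, l, i, n, n, e, v, e, n)
  "bel" → 3 new (b, e, l)
  "sovigal" → prefix "sovi" already present; 3 new (g, a, l)
  "venbelbeltor" → prefix "venbel" already present; 6 new (b, e, l, t, o, r)
  "mivirunta" → 9 new (m, i, v, i, r, u, n, t, a)
  "sovirunso" → prefix "sovi" already present; 5 new (r, u, n, s, o)
Total nodes = 12 + 1 + 12 + 3 + 3 + 6 + 9 + 5 = 51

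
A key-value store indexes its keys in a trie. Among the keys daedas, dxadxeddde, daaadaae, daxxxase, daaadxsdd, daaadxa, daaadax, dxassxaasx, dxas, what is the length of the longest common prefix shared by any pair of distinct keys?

The deepest shared node is where two words last agree before diverging.
e.g. "daaadaae" and "daaadax" share the prefix "daaada" of length 6; no pair shares a longer one.
Longest shared-prefix length: 6

6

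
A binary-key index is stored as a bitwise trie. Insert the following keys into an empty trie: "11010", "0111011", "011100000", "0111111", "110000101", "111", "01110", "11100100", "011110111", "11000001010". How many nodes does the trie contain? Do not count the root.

40

Insert word by word; a character creates a node only if that edge doesn't already exist:
  "11010" → 5 new (1, 1, 0, 1, 0)
  "0111011" → 7 new (0, 1, 1, 1, 0, 1, 1)
  "011100000" → prefix "01110" already present; 4 new (0, 0, 0, 0)
  "0111111" → prefix "0111" already present; 3 new (1, 1, 1)
  "110000101" → prefix "110" already present; 6 new (0, 0, 0, 1, 0, 1)
  "111" → prefix "11" already present; 1 new (1)
  "01110" → prefix "01110" already present; 0 new (none)
  "11100100" → prefix "111" already present; 5 new (0, 0, 1, 0, 0)
  "011110111" → prefix "01111" already present; 4 new (0, 1, 1, 1)
  "11000001010" → prefix "110000" already present; 5 new (0, 1, 0, 1, 0)
Total nodes = 5 + 7 + 4 + 3 + 6 + 1 + 0 + 5 + 4 + 5 = 40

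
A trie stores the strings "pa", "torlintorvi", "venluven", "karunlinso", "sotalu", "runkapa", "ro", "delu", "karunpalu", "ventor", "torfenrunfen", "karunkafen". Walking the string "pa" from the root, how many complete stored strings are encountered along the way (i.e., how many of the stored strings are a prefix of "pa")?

Check each prefix of "pa" against the stored set — each match is an end-marker on the path.
Prefixes of the query that are stored words: "pa"
Count: 1

1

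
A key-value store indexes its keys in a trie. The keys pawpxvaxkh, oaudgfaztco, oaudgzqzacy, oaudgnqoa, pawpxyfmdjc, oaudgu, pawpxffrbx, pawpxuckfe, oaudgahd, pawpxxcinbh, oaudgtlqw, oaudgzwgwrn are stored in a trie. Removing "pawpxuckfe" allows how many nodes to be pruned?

A node on "pawpxuckfe"'s path can go only if nothing else ends at it or branches off below it.
The suffix "uckfe" (5 nodes) is used only by "pawpxuckfe"; the node for "pawpx" still has the child "v", so pruning stops there.
Nodes removed: 5

5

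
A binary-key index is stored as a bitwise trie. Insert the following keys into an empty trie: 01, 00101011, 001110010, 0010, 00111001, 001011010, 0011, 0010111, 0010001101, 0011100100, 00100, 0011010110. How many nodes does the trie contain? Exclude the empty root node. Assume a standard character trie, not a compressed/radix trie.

Trie structure (* marks end of a word):
(root)
└─ 0
   ├─ 0
   │  └─ 1
   │     ├─ 0 *
   │     │  ├─ 0 *
   │     │  │  └─ 0
   │     │  │     └─ 1
   │     │  │        └─ 1
   │     │  │           └─ 0
   │     │  │              └─ 1 *
   │     │  └─ 1
   │     │     ├─ 0
   │     │     │  └─ 1
   │     │     │     └─ 1 *
   │     │     └─ 1
   │     │        ├─ 0
   │     │        │  └─ 1
   │     │        │     └─ 0 *
   │     │        └─ 1 *
   │     └─ 1 *
   │        ├─ 0
   │        │  └─ 1
   │        │     └─ 0
   │        │        └─ 1
   │        │           └─ 1
   │        │              └─ 0 *
   │        └─ 1
   │           └─ 0
   │              └─ 0
   │                 └─ 1 *
   │                    └─ 0 *
   │                       └─ 0 *
   └─ 1 *
Counting every labelled node above: 33.

33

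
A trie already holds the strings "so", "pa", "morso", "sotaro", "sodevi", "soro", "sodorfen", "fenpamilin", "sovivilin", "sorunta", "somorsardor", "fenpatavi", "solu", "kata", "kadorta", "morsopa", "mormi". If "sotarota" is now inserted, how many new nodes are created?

"sotaro" is already a path in the trie; the remaining "ta" must be added.
Each of the 2 remaining characters creates one node.

2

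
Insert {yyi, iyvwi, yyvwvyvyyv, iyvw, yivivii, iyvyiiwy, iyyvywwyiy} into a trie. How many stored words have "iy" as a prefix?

4

Walk to "iy"; the words in its subtree are exactly those with that prefix.
Matches: "iyvw", "iyvwi", "iyvyiiwy", "iyyvywwyiy"
Count: 4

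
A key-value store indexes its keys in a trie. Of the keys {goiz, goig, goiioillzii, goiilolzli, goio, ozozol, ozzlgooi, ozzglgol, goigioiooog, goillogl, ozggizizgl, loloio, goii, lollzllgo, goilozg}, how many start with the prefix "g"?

9

Walk to "g"; the words in its subtree are exactly those with that prefix.
Words under "g": goig, goigioiooog, goii, goiilolzli, goiioillzii, goillogl, goilozg, goio, goiz
Count: 9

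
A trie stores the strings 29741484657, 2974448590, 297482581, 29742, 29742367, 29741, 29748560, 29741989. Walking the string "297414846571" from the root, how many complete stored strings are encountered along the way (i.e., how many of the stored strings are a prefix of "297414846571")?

Walk "297414846571" from the root; an end-of-word marker is hit whenever a stored word is a prefix of "297414846571".
Prefixes of the query that are stored words: "29741", "29741484657"
Count: 2

2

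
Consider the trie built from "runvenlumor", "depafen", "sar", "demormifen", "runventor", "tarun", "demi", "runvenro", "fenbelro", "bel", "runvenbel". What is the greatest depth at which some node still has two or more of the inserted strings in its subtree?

6

Equivalently: take the maximum, over all pairs, of their longest common prefix length.
e.g. "runvenbel" and "runvenlumor" share the prefix "runven" of length 6; no pair shares a longer one.
Longest shared-prefix length: 6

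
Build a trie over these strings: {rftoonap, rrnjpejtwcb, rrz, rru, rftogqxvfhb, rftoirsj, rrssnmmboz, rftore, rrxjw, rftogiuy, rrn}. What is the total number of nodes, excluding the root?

47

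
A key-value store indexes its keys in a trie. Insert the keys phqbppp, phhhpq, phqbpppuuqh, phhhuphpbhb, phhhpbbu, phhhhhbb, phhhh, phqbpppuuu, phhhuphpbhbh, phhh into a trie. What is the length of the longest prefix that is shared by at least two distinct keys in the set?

11

Look for the deepest trie node that still has at least two words in its subtree.
"phhhuphpbhb" and "phhhuphpbhbh" agree on "phhhuphpbhb" (11 characters) before diverging; nothing deeper is shared.
Longest shared-prefix length: 11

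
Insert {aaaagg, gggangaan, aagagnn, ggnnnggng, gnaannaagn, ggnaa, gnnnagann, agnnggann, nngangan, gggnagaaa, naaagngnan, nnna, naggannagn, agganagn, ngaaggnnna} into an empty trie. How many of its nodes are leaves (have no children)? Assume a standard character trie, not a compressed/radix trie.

A leaf is a node with no children — equivalently, the end of a word that is not a proper prefix of any other stored word.
Those words: "aaaagg", "aagagnn", "agganagn", "agnnggann", "gggangaan", "gggnagaaa", "ggnaa", "ggnnnggng", "gnaannaagn", "gnnnagann", "naaagngnan", "naggannagn", "ngaaggnnna", "nngangan", "nnna"
Leaf count: 15

15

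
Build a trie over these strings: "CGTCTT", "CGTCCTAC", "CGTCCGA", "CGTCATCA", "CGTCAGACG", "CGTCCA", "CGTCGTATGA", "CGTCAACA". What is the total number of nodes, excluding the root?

Count nodes per top-level branch (shared prefixes stored once):
  'C'-branch (CGTCAACA, CGTCAGACG, CGTCATCA, CGTCCA, CGTCCGA, CGTCCTAC, CGTCGTATGA, CGTCTT): 30 nodes
Sum: 30

30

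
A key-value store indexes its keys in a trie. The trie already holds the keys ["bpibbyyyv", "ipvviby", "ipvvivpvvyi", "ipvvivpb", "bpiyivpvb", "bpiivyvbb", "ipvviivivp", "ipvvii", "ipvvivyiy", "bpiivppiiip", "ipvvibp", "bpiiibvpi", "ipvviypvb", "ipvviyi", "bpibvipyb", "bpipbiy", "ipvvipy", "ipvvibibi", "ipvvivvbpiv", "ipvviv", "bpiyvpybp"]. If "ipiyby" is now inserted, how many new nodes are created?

4

"ip" is already a path in the trie; the remaining "iyby" must be added.
Each of the 4 remaining characters creates one node.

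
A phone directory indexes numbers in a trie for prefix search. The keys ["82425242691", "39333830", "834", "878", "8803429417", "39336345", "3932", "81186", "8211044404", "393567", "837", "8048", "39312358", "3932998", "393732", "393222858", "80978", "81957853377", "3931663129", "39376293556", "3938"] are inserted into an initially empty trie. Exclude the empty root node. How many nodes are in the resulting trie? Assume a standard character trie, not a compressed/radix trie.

98

For each word, the new-node count is its length minus the longest prefix already in the trie:
  "82425242691" → 11 new (8, 2, 4, 2, 5, 2, 4, 2, 6, 9, 1)
  "39333830" → 8 new (3, 9, 3, 3, 3, 8, 3, 0)
  "834" → prefix "8" already present; 2 new (3, 4)
  "878" → prefix "8" already present; 2 new (7, 8)
  "8803429417" → prefix "8" already present; 9 new (8, 0, 3, 4, 2, 9, 4, 1, 7)
  "39336345" → prefix "3933" already present; 4 new (6, 3, 4, 5)
  "3932" → prefix "393" already present; 1 new (2)
  "81186" → prefix "8" already present; 4 new (1, 1, 8, 6)
  "8211044404" → prefix "82" already present; 8 new (1, 1, 0, 4, 4, 4, 0, 4)
  "393567" → prefix "393" already present; 3 new (5, 6, 7)
  "837" → prefix "83" already present; 1 new (7)
  "8048" → prefix "8" already present; 3 new (0, 4, 8)
  "39312358" → prefix "393" already present; 5 new (1, 2, 3, 5, 8)
  "3932998" → prefix "3932" already present; 3 new (9, 9, 8)
  "393732" → prefix "393" already present; 3 new (7, 3, 2)
  "393222858" → prefix "3932" already present; 5 new (2, 2, 8, 5, 8)
  "80978" → prefix "80" already present; 3 new (9, 7, 8)
  "81957853377" → prefix "81" already present; 9 new (9, 5, 7, 8, 5, 3, 3, 7, 7)
  "3931663129" → prefix "3931" already present; 6 new (6, 6, 3, 1, 2, 9)
  "39376293556" → prefix "3937" already present; 7 new (6, 2, 9, 3, 5, 5, 6)
  "3938" → prefix "393" already present; 1 new (8)
Total nodes = 11 + 8 + 2 + 2 + 9 + 4 + 1 + 4 + 8 + 3 + 1 + 3 + 5 + 3 + 3 + 5 + 3 + 9 + 6 + 7 + 1 = 98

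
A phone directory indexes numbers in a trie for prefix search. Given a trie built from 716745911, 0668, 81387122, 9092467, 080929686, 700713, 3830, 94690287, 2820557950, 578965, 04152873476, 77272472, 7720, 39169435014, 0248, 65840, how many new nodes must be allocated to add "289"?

1

Walking "289" from the root, the first 2 characters ("28") follow existing edges; "9" is the first miss.
New nodes needed: |"289"| − 2 = 3 − 2 = 1.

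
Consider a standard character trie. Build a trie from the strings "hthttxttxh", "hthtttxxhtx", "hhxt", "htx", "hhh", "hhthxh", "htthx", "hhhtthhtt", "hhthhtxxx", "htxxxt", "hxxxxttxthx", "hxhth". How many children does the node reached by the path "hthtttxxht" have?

1

Walk "hthtttxxht" from the root, arriving at one node.
Distinct next characters after "hthtttxxht": x.
That node has 1 child edge.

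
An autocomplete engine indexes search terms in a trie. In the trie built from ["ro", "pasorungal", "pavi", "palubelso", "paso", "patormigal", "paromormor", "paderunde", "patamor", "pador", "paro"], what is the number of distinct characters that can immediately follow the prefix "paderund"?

Walk "paderund" from the root, arriving at one node.
Characters that immediately follow "paderund" among the stored strings: {e}.
That node has 1 child edge.

1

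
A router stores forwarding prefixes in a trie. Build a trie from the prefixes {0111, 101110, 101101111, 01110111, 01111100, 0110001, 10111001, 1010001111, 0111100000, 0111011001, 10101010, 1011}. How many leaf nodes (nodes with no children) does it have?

9

A leaf is a node with no children — equivalently, the end of a word that is not a proper prefix of any other stored word.
Those words: "0110001", "0111011001", "01110111", "0111100000", "01111100", "1010001111", "10101010", "101101111", "10111001"
Leaf count: 9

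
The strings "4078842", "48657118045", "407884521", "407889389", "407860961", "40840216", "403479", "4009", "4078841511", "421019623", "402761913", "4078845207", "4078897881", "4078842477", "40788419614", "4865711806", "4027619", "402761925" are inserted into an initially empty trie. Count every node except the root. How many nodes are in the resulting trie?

76

Insert word by word; a character creates a node only if that edge doesn't already exist:
  "4078842" → 7 new (4, 0, 7, 8, 8, 4, 2)
  "48657118045" → prefix "4" already present; 10 new (8, 6, 5, 7, 1, 1, 8, 0, 4, 5)
  "407884521" → prefix "407884" already present; 3 new (5, 2, 1)
  "407889389" → prefix "40788" already present; 4 new (9, 3, 8, 9)
  "407860961" → prefix "4078" already present; 5 new (6, 0, 9, 6, 1)
  "40840216" → prefix "40" already present; 6 new (8, 4, 0, 2, 1, 6)
  "403479" → prefix "40" already present; 4 new (3, 4, 7, 9)
  "4009" → prefix "40" already present; 2 new (0, 9)
  "4078841511" → prefix "407884" already present; 4 new (1, 5, 1, 1)
  "421019623" → prefix "4" already present; 8 new (2, 1, 0, 1, 9, 6, 2, 3)
  "402761913" → prefix "40" already present; 7 new (2, 7, 6, 1, 9, 1, 3)
  "4078845207" → prefix "40788452" already present; 2 new (0, 7)
  "4078897881" → prefix "407889" already present; 4 new (7, 8, 8, 1)
  "4078842477" → prefix "4078842" already present; 3 new (4, 7, 7)
  "40788419614" → prefix "4078841" already present; 4 new (9, 6, 1, 4)
  "4865711806" → prefix "486571180" already present; 1 new (6)
  "4027619" → prefix "4027619" already present; 0 new (none)
  "402761925" → prefix "4027619" already present; 2 new (2, 5)
Total nodes = 7 + 10 + 3 + 4 + 5 + 6 + 4 + 2 + 4 + 8 + 7 + 2 + 4 + 3 + 4 + 1 + 0 + 2 = 76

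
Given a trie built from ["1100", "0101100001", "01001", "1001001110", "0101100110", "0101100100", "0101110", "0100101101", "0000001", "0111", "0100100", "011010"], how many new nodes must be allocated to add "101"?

1

"10" is already a path in the trie; the remaining "1" must be added.
Each of the 1 remaining characters creates one node.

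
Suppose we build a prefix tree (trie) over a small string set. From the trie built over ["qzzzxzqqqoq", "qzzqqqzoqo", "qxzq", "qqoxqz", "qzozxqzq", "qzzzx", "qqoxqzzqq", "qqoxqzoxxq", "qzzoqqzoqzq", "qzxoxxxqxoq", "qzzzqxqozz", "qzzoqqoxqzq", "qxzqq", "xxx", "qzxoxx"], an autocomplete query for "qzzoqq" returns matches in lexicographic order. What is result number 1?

DFS of the "qzzoqq" subtree visits, in order: "qzzoqqoxqzq", "qzzoqqzoqzq"
The 1st is qzzoqqoxqzq.

qzzoqqoxqzq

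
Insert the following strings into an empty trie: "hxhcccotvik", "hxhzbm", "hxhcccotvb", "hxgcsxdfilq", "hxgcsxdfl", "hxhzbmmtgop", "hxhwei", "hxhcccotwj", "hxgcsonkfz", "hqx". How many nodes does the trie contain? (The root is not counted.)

Trace insertions, counting only characters that open a new branch:
  "hxhcccotvik" → 11 new (h, x, h, c, c, c, o, t, v, i, k)
  "hxhzbm" → prefix "hxh" already present; 3 new (z, b, m)
  "hxhcccotvb" → prefix "hxhcccotv" already present; 1 new (b)
  "hxgcsxdfilq" → prefix "hx" already present; 9 new (g, c, s, x, d, f, i, l, q)
  "hxgcsxdfl" → prefix "hxgcsxdf" already present; 1 new (l)
  "hxhzbmmtgop" → prefix "hxhzbm" already present; 5 new (m, t, g, o, p)
  "hxhwei" → prefix "hxh" already present; 3 new (w, e, i)
  "hxhcccotwj" → prefix "hxhcccot" already present; 2 new (w, j)
  "hxgcsonkfz" → prefix "hxgcs" already present; 5 new (o, n, k, f, z)
  "hqx" → prefix "h" already present; 2 new (q, x)
Total nodes = 11 + 3 + 1 + 9 + 1 + 5 + 3 + 2 + 5 + 2 = 42

42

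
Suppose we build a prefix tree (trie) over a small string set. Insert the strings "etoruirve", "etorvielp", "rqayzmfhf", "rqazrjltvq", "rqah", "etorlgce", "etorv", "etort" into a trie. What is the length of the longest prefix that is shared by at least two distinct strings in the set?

Look for the deepest trie node that still has at least two words in its subtree.
e.g. "etorv" and "etorvielp" share the prefix "etorv" of length 5; no pair shares a longer one.
Longest shared-prefix length: 5

5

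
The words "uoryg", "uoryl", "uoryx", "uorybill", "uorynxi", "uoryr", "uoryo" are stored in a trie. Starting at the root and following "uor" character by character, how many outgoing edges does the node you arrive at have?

The children of the "uor" node are the distinct next characters among strings starting with "uor".
Characters that immediately follow "uor" among the stored strings: {y}.
That node has 1 child edge.

1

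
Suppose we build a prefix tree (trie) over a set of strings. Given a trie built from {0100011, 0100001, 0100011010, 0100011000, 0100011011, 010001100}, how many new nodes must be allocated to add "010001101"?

0

"010001101" is already a full path in the trie; only an end-marker is added.
No new nodes are needed: 0.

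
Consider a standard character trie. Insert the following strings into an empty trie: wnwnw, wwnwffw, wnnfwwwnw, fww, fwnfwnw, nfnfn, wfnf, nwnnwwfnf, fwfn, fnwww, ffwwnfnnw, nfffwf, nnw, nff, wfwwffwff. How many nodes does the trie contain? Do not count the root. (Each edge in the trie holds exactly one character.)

69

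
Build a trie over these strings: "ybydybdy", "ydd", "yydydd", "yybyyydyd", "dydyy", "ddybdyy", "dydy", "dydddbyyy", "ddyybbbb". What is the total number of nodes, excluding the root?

44

Insert word by word; a character creates a node only if that edge doesn't already exist:
  "ybydybdy" → 8 new (y, b, y, d, y, b, d, y)
  "ydd" → prefix "y" already present; 2 new (d, d)
  "yydydd" → prefix "y" already present; 5 new (y, d, y, d, d)
  "yybyyydyd" → prefix "yy" already present; 7 new (b, y, y, y, d, y, d)
  "dydyy" → 5 new (d, y, d, y, y)
  "ddybdyy" → prefix "d" already present; 6 new (d, y, b, d, y, y)
  "dydy" → prefix "dydy" already present; 0 new (none)
  "dydddbyyy" → prefix "dyd" already present; 6 new (d, d, b, y, y, y)
  "ddyybbbb" → prefix "ddy" already present; 5 new (y, b, b, b, b)
Total nodes = 8 + 2 + 5 + 7 + 5 + 6 + 0 + 6 + 5 = 44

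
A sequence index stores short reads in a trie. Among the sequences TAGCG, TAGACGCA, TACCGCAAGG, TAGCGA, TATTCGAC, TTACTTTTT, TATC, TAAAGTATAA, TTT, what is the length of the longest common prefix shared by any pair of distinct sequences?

The deepest shared node is where two words last agree before diverging.
"TAGCG" and "TAGCGA" agree on "TAGCG" (5 characters) before diverging; nothing deeper is shared.
Longest shared-prefix length: 5

5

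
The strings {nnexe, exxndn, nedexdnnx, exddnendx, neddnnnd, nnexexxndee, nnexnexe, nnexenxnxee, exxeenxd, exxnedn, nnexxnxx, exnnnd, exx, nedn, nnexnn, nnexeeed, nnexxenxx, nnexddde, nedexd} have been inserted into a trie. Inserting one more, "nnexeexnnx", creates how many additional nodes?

"nnexee" is already a path in the trie; the remaining "xnnx" must be added.
Each of the 4 remaining characters creates one node.

4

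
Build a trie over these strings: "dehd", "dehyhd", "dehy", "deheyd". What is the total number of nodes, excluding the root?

For each word, the new-node count is its length minus the longest prefix already in the trie:
  "dehd" → 4 new (d, e, h, d)
  "dehyhd" → prefix "deh" already present; 3 new (y, h, d)
  "dehy" → prefix "dehy" already present; 0 new (none)
  "deheyd" → prefix "deh" already present; 3 new (e, y, d)
Total nodes = 4 + 3 + 0 + 3 = 10

10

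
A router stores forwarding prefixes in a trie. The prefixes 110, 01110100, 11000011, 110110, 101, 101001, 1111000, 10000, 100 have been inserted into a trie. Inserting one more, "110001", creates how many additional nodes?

The longest prefix of "110001" already in the trie is "11000" (length 5).
So 6 − 5 = 1 new nodes.

1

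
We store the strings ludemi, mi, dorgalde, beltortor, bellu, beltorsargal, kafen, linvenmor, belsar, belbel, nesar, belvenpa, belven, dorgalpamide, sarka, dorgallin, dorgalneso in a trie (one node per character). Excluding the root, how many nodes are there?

80

Insert word by word; a character creates a node only if that edge doesn't already exist:
  "ludemi" → 6 new (l, u, d, e, m, i)
  "mi" → 2 new (m, i)
  "dorgalde" → 8 new (d, o, r, g, a, l, d, e)
  "beltortor" → 9 new (b, e, l, t, o, r, t, o, r)
  "bellu" → prefix "bel" already present; 2 new (l, u)
  "beltorsargal" → prefix "beltor" already present; 6 new (s, a, r, g, a, l)
  "kafen" → 5 new (k, a, f, e, n)
  "linvenmor" → prefix "l" already present; 8 new (i, n, v, e, n, m, o, r)
  "belsar" → prefix "bel" already present; 3 new (s, a, r)
  "belbel" → prefix "bel" already present; 3 new (b, e, l)
  "nesar" → 5 new (n, e, s, a, r)
  "belvenpa" → prefix "bel" already present; 5 new (v, e, n, p, a)
  "belven" → prefix "belven" already present; 0 new (none)
  "dorgalpamide" → prefix "dorgal" already present; 6 new (p, a, m, i, d, e)
  "sarka" → 5 new (s, a, r, k, a)
  "dorgallin" → prefix "dorgal" already present; 3 new (l, i, n)
  "dorgalneso" → prefix "dorgal" already present; 4 new (n, e, s, o)
Total nodes = 6 + 2 + 8 + 9 + 2 + 6 + 5 + 8 + 3 + 3 + 5 + 5 + 0 + 6 + 5 + 3 + 4 = 80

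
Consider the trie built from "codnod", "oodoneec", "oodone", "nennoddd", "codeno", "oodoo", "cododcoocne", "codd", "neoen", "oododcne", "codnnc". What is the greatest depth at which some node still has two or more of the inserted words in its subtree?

Equivalently: take the maximum, over all pairs, of their longest common prefix length.
"oodone" and "oodoneec" agree on "oodone" (6 characters) before diverging; nothing deeper is shared.
Longest shared-prefix length: 6

6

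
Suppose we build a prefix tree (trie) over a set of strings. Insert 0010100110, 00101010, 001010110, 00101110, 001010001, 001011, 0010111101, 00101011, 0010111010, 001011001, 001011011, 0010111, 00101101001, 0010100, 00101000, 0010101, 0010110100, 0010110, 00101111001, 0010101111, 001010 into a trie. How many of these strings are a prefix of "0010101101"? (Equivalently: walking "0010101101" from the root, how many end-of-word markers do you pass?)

4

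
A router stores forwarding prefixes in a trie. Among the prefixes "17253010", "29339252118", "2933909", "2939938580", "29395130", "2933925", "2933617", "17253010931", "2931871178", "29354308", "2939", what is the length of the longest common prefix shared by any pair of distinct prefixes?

Equivalently: take the maximum, over all pairs, of their longest common prefix length.
"17253010" and "17253010931" agree on "17253010" (8 characters) before diverging; nothing deeper is shared.
Longest shared-prefix length: 8

8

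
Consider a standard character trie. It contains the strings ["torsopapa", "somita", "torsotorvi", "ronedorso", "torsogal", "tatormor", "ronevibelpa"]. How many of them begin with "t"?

4

Walk to "t"; the words in its subtree are exactly those with that prefix.
Matches: "tatormor", "torsogal", "torsopapa", "torsotorvi"
Count: 4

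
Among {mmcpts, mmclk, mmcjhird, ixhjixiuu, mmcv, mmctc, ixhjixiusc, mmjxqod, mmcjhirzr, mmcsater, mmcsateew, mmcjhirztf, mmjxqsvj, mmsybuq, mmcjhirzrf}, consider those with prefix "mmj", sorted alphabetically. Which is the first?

Words with prefix "mmj", in lexicographic order: "mmjxqod", "mmjxqsvj"
The 1st is mmjxqod.

mmjxqod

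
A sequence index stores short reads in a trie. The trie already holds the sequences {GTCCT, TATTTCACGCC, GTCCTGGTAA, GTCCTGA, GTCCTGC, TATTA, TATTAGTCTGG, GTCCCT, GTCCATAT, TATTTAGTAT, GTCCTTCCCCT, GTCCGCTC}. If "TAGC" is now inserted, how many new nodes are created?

Walking "TAGC" from the root, the first 2 characters ("TA") follow existing edges; "G" is the first miss.
New nodes needed: |"TAGC"| − 2 = 4 − 2 = 2.

2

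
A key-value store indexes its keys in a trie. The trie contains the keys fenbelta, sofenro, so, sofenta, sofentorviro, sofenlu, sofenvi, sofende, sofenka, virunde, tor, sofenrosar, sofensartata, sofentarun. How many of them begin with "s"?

11

Filter for entries beginning with "s":
Matches: "so", "sofende", "sofenka", "sofenlu", "sofenro", "sofenrosar", "sofensartata", "sofenta", "sofentarun", "sofentorviro", "sofenvi"
Count: 11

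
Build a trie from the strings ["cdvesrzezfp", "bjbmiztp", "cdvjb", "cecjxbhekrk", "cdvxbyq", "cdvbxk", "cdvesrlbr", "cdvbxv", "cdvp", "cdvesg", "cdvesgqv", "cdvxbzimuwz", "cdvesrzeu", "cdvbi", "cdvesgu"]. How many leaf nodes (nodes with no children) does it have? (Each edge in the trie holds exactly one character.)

Leaves are exactly the stored words that no other stored word extends.
Those words: "bjbmiztp", "cdvbi", "cdvbxk", "cdvbxv", "cdvesgqv", "cdvesgu", "cdvesrlbr", "cdvesrzeu", "cdvesrzezfp", "cdvjb", "cdvp", "cdvxbyq", "cdvxbzimuwz", "cecjxbhekrk"
Leaf count: 14

14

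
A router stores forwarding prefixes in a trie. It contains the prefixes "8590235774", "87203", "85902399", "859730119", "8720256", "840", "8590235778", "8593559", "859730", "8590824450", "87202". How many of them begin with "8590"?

Filter for entries beginning with "8590":
Matches: "8590235774", "8590235778", "85902399", "8590824450"
Count: 4

4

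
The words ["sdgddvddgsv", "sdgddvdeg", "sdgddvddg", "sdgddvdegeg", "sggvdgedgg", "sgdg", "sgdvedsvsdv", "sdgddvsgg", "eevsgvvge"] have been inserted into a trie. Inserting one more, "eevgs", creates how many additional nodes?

2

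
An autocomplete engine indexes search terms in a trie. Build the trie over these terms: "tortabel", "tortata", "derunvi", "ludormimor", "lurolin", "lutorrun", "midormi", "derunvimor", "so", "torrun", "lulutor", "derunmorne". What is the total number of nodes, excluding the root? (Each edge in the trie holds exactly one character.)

63

Trace insertions, counting only characters that open a new branch:
  "tortabel" → 8 new (t, o, r, t, a, b, e, l)
  "tortata" → prefix "torta" already present; 2 new (t, a)
  "derunvi" → 7 new (d, e, r, u, n, v, i)
  "ludormimor" → 10 new (l, u, d, o, r, m, i, m, o, r)
  "lurolin" → prefix "lu" already present; 5 new (r, o, l, i, n)
  "lutorrun" → prefix "lu" already present; 6 new (t, o, r, r, u, n)
  "midormi" → 7 new (m, i, d, o, r, m, i)
  "derunvimor" → prefix "derunvi" already present; 3 new (m, o, r)
  "so" → 2 new (s, o)
  "torrun" → prefix "tor" already present; 3 new (r, u, n)
  "lulutor" → prefix "lu" already present; 5 new (l, u, t, o, r)
  "derunmorne" → prefix "derun" already present; 5 new (m, o, r, n, e)
Total nodes = 8 + 2 + 7 + 10 + 5 + 6 + 7 + 3 + 2 + 3 + 5 + 5 = 63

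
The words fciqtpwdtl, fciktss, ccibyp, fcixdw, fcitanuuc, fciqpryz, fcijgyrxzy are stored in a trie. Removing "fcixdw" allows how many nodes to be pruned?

3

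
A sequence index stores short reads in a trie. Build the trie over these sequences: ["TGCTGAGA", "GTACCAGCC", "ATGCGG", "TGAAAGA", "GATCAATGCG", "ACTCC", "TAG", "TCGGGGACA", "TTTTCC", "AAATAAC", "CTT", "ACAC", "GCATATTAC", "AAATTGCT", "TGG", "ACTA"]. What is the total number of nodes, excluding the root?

Insert word by word; a character creates a node only if that edge doesn't already exist:
  "TGCTGAGA" → 8 new (T, G, C, T, G, A, G, A)
  "GTACCAGCC" → 9 new (G, T, A, C, C, A, G, C, C)
  "ATGCGG" → 6 new (A, T, G, C, G, G)
  "TGAAAGA" → prefix "TG" already present; 5 new (A, A, A, G, A)
  "GATCAATGCG" → prefix "G" already present; 9 new (A, T, C, A, A, T, G, C, G)
  "ACTCC" → prefix "A" already present; 4 new (C, T, C, C)
  "TAG" → prefix "T" already present; 2 new (A, G)
  "TCGGGGACA" → prefix "T" already present; 8 new (C, G, G, G, G, A, C, A)
  "TTTTCC" → prefix "T" already present; 5 new (T, T, T, C, C)
  "AAATAAC" → prefix "A" already present; 6 new (A, A, T, A, A, C)
  "CTT" → 3 new (C, T, T)
  "ACAC" → prefix "AC" already present; 2 new (A, C)
  "GCATATTAC" → prefix "G" already present; 8 new (C, A, T, A, T, T, A, C)
  "AAATTGCT" → prefix "AAAT" already present; 4 new (T, G, C, T)
  "TGG" → prefix "TG" already present; 1 new (G)
  "ACTA" → prefix "ACT" already present; 1 new (A)
Total nodes = 8 + 9 + 6 + 5 + 9 + 4 + 2 + 8 + 5 + 6 + 3 + 2 + 8 + 4 + 1 + 1 = 81

81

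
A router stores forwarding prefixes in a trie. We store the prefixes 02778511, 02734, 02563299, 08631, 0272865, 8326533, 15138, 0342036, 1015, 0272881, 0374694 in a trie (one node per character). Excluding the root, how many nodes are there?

Trace insertions, counting only characters that open a new branch:
  "02778511" → 8 new (0, 2, 7, 7, 8, 5, 1, 1)
  "02734" → prefix "027" already present; 2 new (3, 4)
  "02563299" → prefix "02" already present; 6 new (5, 6, 3, 2, 9, 9)
  "08631" → prefix "0" already present; 4 new (8, 6, 3, 1)
  "0272865" → prefix "027" already present; 4 new (2, 8, 6, 5)
  "8326533" → 7 new (8, 3, 2, 6, 5, 3, 3)
  "15138" → 5 new (1, 5, 1, 3, 8)
  "0342036" → prefix "0" already present; 6 new (3, 4, 2, 0, 3, 6)
  "1015" → prefix "1" already present; 3 new (0, 1, 5)
  "0272881" → prefix "02728" already present; 2 new (8, 1)
  "0374694" → prefix "03" already present; 5 new (7, 4, 6, 9, 4)
Total nodes = 8 + 2 + 6 + 4 + 4 + 7 + 5 + 6 + 3 + 2 + 5 = 52

52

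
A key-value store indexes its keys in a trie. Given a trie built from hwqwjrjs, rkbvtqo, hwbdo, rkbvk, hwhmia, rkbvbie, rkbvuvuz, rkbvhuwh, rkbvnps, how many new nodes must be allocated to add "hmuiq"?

Walking "hmuiq" from the root, the first 1 characters ("h") follow existing edges; "m" is the first miss.
So 5 − 1 = 4 new nodes.

4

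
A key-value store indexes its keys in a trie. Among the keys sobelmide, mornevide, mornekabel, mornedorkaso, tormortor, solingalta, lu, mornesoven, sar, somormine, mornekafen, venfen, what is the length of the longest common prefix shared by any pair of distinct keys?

7

Look for the deepest trie node that still has at least two words in its subtree.
e.g. "mornekabel" and "mornekafen" share the prefix "morneka" of length 7; no pair shares a longer one.
Longest shared-prefix length: 7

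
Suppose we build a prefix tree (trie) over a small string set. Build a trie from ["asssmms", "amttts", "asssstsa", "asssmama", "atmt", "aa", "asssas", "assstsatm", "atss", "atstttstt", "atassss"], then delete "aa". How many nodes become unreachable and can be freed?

A node on "aa"'s path can go only if nothing else ends at it or branches off below it.
The suffix "a" (1 node) is used only by "aa"; the node for "a" still has the child "s", so pruning stops there.
Nodes removed: 1

1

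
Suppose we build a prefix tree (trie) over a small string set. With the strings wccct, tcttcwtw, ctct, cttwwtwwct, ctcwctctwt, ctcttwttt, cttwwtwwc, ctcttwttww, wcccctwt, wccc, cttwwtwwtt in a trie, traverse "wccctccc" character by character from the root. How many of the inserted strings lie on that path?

2

Walk "wccctccc" from the root; an end-of-word marker is hit whenever a stored word is a prefix of "wccctccc".
Prefixes of the query that are stored words: "wccc", "wccct"
Count: 2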